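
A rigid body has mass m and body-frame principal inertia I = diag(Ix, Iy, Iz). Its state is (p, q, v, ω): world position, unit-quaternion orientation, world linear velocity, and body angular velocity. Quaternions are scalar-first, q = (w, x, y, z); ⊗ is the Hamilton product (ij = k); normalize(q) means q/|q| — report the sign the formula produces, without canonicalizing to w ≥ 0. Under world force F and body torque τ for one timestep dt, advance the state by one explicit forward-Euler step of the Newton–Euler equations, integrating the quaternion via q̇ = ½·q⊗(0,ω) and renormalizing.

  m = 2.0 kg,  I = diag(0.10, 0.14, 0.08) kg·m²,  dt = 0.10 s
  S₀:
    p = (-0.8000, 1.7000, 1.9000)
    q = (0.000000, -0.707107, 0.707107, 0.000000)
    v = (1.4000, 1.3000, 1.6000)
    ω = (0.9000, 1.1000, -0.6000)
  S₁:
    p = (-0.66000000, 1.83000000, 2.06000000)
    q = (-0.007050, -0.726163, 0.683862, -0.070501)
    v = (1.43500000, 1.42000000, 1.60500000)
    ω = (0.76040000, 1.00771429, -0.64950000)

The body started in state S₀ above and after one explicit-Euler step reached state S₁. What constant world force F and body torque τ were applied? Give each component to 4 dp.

F = (0.7000, 2.4000, 0.1000)
τ = (-0.1000, -0.1400, 0.0000)

rate change Δω = (-0.13960000, -0.09228571, -0.04950000)
ω₀×(Iω₀) = (0.0396, -0.0108, 0.0396)
I·α + gyro = (-0.1000, -0.1400, 0.0000)
Δv = v₁−v₀ = (0.03500000, 0.12000000, 0.00500000)
F = m·Δv/dt = (0.7000, 2.4000, 0.1000)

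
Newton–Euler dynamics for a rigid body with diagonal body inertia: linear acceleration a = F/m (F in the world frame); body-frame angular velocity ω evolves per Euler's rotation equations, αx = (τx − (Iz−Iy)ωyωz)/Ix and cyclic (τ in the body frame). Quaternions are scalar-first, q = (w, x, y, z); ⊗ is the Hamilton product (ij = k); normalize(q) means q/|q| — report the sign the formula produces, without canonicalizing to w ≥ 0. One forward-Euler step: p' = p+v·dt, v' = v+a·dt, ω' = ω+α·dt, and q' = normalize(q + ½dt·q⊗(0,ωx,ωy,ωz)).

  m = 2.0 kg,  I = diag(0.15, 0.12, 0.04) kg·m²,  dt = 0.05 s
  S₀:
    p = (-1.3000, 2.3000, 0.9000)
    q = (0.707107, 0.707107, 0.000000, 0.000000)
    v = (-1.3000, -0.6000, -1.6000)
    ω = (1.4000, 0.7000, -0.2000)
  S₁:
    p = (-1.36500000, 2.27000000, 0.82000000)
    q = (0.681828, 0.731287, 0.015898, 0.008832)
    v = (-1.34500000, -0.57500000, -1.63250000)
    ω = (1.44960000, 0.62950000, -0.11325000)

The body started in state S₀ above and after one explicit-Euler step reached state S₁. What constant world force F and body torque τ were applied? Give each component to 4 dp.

ω₁ − ω₀ = (0.04960000, -0.07050000, 0.08675000)
gyro term ω₀×Iω₀ = (0.0112, -0.0308, -0.0294)
applied torque τ = (0.1600, -0.2000, 0.0400)
velocity change Δv = (-0.04500000, 0.02500000, -0.03250000)
m·(v₁−v₀)/dt = (-1.8000, 1.0000, -1.3000)

F = (-1.8000, 1.0000, -1.3000)
τ = (0.1600, -0.2000, 0.0400)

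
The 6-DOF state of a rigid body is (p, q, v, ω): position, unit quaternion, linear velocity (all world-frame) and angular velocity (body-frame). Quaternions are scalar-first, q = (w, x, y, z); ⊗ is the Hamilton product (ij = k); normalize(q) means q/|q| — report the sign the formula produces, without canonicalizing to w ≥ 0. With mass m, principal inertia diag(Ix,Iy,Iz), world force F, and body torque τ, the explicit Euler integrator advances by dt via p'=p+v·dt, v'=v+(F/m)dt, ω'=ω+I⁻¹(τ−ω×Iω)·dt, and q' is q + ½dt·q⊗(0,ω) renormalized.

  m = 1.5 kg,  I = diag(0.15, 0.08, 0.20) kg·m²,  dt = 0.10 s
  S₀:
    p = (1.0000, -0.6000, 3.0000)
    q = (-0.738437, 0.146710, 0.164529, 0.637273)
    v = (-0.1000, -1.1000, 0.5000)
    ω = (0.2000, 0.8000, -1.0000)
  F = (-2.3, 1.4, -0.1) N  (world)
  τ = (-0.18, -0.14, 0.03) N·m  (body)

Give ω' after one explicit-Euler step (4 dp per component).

precession coupling ω×(Iω) = (-0.0960, 0.0100, -0.0112)
angular accel α = (-0.5600, -1.8750, 0.2060)
new body rate ω' = (0.1440, 0.6125, -0.9794)

ω' = (0.1440, 0.6125, -0.9794)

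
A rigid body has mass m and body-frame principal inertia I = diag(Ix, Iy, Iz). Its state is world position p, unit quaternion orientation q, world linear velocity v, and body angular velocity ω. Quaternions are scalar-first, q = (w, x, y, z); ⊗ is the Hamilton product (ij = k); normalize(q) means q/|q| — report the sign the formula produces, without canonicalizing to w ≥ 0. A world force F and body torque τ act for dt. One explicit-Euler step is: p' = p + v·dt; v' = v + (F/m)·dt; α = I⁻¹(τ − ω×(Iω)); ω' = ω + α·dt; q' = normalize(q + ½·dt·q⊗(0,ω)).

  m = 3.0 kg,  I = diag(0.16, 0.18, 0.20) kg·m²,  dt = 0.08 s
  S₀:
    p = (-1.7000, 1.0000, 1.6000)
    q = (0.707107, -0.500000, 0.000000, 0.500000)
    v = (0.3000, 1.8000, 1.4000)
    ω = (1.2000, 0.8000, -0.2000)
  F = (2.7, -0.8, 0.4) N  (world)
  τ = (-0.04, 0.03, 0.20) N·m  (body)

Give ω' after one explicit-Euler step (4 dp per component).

gyro term ω×Iω = (-0.0032, 0.0096, 0.0192)
(τ − ω×Iω)/I = (-0.2300, 0.1133, 0.9040)
ω + α·dt = (1.1816, 0.8091, -0.1277)

ω' = (1.1816, 0.8091, -0.1277)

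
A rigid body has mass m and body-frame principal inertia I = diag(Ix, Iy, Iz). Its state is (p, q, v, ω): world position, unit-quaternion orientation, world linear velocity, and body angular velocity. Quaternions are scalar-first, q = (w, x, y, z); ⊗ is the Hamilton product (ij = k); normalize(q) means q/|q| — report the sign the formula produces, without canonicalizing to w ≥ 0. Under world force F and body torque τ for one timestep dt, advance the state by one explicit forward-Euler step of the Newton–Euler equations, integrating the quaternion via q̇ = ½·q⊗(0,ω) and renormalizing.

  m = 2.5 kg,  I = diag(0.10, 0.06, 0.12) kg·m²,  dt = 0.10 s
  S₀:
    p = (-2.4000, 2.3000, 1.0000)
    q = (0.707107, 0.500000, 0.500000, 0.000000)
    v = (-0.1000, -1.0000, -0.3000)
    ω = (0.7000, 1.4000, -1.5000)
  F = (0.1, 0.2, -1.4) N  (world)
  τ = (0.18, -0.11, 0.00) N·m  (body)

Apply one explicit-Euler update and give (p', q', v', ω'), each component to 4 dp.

p' = (-2.4100, 2.2000, 0.9700)
q' = (0.6508, 0.4844, 0.5836, -0.0353)
v' = (-0.0960, -0.9920, -0.3560)
ω' = (1.0060, 1.1817, -1.4673)

a = (0.0400, 0.0800, -0.5600)
p' = p + v·dt = (-2.4100, 2.2000, 0.9700)
new velocity v' = (-0.0960, -0.9920, -0.3560)
gyro term ω×Iω = (-0.1260, 0.0210, -0.0392)
angular accel α = (3.0600, -2.1833, 0.3267)
new body rate ω' = (1.0060, 1.1817, -1.4673)
q⊗(0,ω) = (-1.0500000, -0.2550251, 1.7399498, -0.7106605)
updated quaternion q' = (0.6508, 0.4844, 0.5836, -0.0353)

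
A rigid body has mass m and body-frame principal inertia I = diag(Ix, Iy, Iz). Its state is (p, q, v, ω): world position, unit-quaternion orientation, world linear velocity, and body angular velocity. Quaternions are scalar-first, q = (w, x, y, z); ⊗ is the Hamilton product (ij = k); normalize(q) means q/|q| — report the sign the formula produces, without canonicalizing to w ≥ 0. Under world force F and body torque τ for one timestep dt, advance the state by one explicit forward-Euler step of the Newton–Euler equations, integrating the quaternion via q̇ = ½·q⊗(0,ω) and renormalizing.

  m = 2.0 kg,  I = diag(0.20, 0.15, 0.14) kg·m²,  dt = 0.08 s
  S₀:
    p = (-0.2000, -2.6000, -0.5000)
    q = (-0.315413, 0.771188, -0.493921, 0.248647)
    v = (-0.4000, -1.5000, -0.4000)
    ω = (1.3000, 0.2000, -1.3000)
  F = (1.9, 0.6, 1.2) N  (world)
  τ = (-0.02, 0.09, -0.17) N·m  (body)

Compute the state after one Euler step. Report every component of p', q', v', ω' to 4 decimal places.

p' = (-0.2320, -2.7200, -0.5320)
q' = (-0.3377, 0.7764, -0.4422, 0.2961)
v' = (-0.3240, -1.4760, -0.3520)
ω' = (1.2910, 0.3021, -1.3897)

new position p' = (-0.2320, -2.7200, -0.5320)
v' = v + a·dt = (-0.3240, -1.4760, -0.3520)
α = I⁻¹(τ − ω×Iω) = (-0.1130, 1.2760, -1.1214)
ω + α·dt = (1.2910, 0.3021, -1.3897)
q⊗(0,ω) = (-0.5805191, 0.1823310, 1.2627029, 1.2063718)
updated quaternion q' = (-0.3377, 0.7764, -0.4422, 0.2961)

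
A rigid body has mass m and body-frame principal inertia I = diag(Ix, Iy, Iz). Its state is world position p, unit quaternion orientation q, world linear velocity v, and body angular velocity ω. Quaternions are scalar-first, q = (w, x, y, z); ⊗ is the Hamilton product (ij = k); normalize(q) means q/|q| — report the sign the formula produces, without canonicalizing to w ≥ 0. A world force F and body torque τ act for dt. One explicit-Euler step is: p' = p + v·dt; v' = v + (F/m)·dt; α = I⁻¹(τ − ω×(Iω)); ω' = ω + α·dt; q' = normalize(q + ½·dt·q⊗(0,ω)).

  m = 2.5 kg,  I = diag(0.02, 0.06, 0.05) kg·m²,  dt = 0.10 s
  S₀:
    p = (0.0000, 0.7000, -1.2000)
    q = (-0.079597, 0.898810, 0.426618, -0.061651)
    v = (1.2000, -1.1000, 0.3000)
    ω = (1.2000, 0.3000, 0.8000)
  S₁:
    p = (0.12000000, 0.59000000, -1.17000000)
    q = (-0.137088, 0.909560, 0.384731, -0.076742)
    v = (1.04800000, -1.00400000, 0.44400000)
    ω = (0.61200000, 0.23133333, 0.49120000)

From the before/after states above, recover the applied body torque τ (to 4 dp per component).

τ = (-0.1200, -0.0700, -0.1400)

rate change Δω = (-0.58800000, -0.06866667, -0.30880000)
precession coupling = (-0.0024, -0.0288, 0.0144)
τ = I·(Δω/dt) + ω₀×(Iω₀) = (-0.1200, -0.0700, -0.1400)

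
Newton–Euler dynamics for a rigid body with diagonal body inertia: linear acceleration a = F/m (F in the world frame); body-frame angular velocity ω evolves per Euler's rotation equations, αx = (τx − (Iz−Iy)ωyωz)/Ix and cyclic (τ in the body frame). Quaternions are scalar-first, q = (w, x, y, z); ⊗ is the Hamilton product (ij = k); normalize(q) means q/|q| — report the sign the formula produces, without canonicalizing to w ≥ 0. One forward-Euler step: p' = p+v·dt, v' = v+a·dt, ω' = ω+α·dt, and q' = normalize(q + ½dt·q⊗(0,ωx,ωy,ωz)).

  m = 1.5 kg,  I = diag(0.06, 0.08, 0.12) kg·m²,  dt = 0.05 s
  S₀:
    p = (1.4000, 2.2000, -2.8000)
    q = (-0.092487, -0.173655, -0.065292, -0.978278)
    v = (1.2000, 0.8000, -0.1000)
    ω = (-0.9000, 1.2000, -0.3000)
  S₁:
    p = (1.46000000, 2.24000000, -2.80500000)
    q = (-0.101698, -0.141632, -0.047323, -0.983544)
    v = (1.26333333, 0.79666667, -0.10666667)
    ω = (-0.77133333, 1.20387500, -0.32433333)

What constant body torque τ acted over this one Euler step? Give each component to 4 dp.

τ = (0.1400, -0.0100, -0.0800)

Δω = ω₁−ω₀ = (0.12866667, 0.00387500, -0.02433333)
precession coupling = (-0.0144, -0.0162, -0.0216)
applied torque τ = (0.1400, -0.0100, -0.0800)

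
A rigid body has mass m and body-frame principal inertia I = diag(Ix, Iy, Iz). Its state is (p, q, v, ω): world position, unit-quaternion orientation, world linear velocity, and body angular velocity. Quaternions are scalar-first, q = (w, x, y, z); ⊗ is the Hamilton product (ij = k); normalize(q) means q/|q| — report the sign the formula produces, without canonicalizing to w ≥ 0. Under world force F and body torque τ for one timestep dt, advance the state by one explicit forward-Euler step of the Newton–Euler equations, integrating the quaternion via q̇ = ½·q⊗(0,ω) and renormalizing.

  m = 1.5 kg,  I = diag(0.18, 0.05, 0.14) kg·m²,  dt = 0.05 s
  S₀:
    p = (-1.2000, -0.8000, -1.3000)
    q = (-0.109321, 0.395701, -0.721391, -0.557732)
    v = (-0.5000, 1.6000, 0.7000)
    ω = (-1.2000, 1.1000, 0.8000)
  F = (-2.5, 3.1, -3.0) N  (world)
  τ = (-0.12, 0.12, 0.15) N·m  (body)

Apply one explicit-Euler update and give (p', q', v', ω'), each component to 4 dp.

new position p' = (-1.2250, -0.7200, -1.2650)
v' = v + a·dt = (-0.5833, 1.7033, 0.6000)
angular accel α = (-1.1067, 3.1680, -0.1543)
new body rate ω' = (-1.2553, 1.2584, 0.7923)
2q̇ = q⊗(0,ω) = (1.7145569, 0.1675776, 0.2324645, -0.5178549)
q' = normalize(q + ½dt·q⊗(0,ω)) = (-0.0664, 0.3995, -0.7148, -0.5701)

p' = (-1.2250, -0.7200, -1.2650)
q' = (-0.0664, 0.3995, -0.7148, -0.5701)
v' = (-0.5833, 1.7033, 0.6000)
ω' = (-1.2553, 1.2584, 0.7923)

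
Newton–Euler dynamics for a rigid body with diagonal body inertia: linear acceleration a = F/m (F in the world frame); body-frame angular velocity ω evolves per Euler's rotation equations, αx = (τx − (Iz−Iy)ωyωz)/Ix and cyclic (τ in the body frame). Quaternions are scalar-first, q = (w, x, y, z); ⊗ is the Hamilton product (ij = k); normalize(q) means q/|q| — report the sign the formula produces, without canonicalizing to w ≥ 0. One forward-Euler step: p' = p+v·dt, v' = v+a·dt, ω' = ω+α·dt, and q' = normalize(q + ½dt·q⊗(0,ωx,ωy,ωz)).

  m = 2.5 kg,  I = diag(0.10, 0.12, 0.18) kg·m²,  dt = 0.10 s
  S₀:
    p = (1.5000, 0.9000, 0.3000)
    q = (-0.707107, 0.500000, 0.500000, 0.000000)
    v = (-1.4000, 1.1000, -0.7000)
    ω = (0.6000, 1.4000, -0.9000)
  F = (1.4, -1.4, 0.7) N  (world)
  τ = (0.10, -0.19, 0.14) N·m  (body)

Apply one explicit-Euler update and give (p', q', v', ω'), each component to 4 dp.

a = (0.5600, -0.5600, 0.2800)
new position p' = (1.3600, 1.0100, 0.2300)
v + (F/m)dt = (-1.3440, 1.0440, -0.6720)
α = I⁻¹(τ − ω×Iω) = (1.7560, -1.9433, 0.6844)
ω' = ω + α·dt = (0.7756, 1.2057, -0.8316)
q⊗(0,ω) = (-1.0000000, -0.8742642, -0.5399498, 1.0363963)
updated quaternion q' = (-0.7542, 0.4545, 0.4712, 0.0516)

p' = (1.3600, 1.0100, 0.2300)
q' = (-0.7542, 0.4545, 0.4712, 0.0516)
v' = (-1.3440, 1.0440, -0.6720)
ω' = (0.7756, 1.2057, -0.8316)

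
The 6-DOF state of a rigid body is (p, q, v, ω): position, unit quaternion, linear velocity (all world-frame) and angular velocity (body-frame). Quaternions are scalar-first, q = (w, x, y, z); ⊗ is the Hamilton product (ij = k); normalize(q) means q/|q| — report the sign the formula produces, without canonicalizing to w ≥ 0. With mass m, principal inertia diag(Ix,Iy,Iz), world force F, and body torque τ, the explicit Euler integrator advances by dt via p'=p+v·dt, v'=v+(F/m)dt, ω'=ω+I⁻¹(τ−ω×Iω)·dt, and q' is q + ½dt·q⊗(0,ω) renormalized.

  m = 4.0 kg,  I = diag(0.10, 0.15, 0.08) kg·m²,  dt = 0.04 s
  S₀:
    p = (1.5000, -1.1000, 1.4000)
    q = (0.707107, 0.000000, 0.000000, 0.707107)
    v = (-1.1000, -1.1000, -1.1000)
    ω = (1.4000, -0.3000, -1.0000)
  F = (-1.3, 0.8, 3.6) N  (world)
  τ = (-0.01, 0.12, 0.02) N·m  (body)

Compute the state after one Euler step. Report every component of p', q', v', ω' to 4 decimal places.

a = (-0.3250, 0.2000, 0.9000)
new position p' = (1.4560, -1.1440, 1.3560)
v' = v + a·dt = (-1.1130, -1.0920, -1.0640)
angular accel α = (0.1100, 0.9867, 0.5125)
ω + α·dt = (1.4044, -0.2605, -0.9795)
q⊗(0,ω) = (0.7071070, 1.2020819, 0.7778177, -0.7071070)
updated quaternion q' = (0.7208, 0.0240, 0.0155, 0.6925)

p' = (1.4560, -1.1440, 1.3560)
q' = (0.7208, 0.0240, 0.0155, 0.6925)
v' = (-1.1130, -1.0920, -1.0640)
ω' = (1.4044, -0.2605, -0.9795)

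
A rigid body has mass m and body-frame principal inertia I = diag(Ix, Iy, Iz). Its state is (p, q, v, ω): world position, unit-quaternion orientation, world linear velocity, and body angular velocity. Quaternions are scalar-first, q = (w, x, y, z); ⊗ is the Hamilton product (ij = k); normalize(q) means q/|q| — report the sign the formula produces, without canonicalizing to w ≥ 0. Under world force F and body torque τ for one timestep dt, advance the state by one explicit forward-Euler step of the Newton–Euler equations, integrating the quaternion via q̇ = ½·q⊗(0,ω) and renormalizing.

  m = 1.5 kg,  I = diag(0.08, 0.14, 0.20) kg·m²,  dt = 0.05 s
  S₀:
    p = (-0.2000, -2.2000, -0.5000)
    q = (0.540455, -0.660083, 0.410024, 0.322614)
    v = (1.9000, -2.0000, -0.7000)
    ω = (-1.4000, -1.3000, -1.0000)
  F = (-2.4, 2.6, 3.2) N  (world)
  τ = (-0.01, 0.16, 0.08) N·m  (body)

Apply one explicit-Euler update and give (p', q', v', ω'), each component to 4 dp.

ω×(Iω) gyroscopic = (0.0780, -0.1680, 0.1092)
α = I⁻¹(τ − ω×Iω) = (-1.1000, 2.3429, -0.1460)
ω' = ω + α·dt = (-1.4550, -1.1829, -1.0073)
2q̇ = q⊗(0,ω) = (-0.0684710, -0.7472628, -1.8143341, 0.8916865)
updated quaternion q' = (0.5380, -0.6778, 0.3641, 0.3444)
a = (-1.6000, 1.7333, 2.1333)
p' = p + v·dt = (-0.1050, -2.3000, -0.5350)
v' = v + a·dt = (1.8200, -1.9133, -0.5933)

p' = (-0.1050, -2.3000, -0.5350)
q' = (0.5380, -0.6778, 0.3641, 0.3444)
v' = (1.8200, -1.9133, -0.5933)
ω' = (-1.4550, -1.1829, -1.0073)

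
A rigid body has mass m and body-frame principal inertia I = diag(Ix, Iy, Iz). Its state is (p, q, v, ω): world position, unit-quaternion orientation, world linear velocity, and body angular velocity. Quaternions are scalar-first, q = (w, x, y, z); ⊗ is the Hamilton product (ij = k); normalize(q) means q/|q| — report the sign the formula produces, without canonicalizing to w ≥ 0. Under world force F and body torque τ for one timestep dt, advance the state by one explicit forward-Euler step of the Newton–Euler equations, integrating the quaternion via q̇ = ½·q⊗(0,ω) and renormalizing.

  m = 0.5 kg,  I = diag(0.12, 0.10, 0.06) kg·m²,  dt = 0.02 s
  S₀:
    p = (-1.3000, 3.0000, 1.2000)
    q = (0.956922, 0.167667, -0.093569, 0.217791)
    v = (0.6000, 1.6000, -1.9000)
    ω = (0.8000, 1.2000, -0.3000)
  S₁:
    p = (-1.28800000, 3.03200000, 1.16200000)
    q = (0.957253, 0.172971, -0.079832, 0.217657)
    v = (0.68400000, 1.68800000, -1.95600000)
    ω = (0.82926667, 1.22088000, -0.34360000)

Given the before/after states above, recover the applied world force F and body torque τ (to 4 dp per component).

rate change Δω = (0.02926667, 0.02088000, -0.04360000)
ω₀×(Iω₀) = (0.0144, -0.0144, -0.0192)
τ = I·(Δω/dt) + ω₀×(Iω₀) = (0.1900, 0.0900, -0.1500)
v₁ − v₀ = (0.08400000, 0.08800000, -0.05600000)
m·(v₁−v₀)/dt = (2.1000, 2.2000, -1.4000)

F = (2.1000, 2.2000, -1.4000)
τ = (0.1900, 0.0900, -0.1500)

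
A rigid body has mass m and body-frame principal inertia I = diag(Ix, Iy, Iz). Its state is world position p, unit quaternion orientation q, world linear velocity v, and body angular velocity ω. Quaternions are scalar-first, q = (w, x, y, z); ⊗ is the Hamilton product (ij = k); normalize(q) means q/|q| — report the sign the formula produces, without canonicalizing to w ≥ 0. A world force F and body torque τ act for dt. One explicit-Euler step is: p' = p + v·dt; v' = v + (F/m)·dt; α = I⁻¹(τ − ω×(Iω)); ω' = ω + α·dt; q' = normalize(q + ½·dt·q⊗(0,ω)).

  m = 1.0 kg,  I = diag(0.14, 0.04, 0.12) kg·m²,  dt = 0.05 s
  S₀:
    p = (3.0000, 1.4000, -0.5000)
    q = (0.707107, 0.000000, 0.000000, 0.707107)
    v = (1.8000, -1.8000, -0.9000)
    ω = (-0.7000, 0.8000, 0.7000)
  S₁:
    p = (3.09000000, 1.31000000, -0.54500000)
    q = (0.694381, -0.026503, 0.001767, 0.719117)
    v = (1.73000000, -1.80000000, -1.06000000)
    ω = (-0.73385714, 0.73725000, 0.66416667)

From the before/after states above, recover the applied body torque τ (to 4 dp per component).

Δω = ω₁−ω₀ = (-0.03385714, -0.06275000, -0.03583333)
ω₀×(Iω₀) = (0.0448, -0.0098, 0.0560)
τ = I·(Δω/dt) + ω₀×(Iω₀) = (-0.0500, -0.0600, -0.0300)

τ = (-0.0500, -0.0600, -0.0300)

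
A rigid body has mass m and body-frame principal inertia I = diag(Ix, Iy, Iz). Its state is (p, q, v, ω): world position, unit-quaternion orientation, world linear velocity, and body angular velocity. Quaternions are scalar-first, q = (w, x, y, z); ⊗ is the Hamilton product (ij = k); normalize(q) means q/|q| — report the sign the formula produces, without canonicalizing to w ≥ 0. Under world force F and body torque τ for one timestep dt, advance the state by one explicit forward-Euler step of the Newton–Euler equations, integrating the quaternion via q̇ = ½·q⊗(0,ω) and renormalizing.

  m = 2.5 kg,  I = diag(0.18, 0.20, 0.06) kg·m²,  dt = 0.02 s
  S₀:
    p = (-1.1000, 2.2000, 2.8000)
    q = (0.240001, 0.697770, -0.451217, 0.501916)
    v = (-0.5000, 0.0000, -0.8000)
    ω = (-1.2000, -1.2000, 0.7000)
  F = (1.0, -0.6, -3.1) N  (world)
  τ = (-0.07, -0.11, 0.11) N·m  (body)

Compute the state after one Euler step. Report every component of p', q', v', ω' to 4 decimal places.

p' = (-1.1100, 2.2000, 2.7840)
q' = (0.2394, 0.6976, -0.4649, 0.4897)
v' = (-0.4920, -0.0048, -0.8248)
ω' = (-1.2208, -1.2009, 0.7271)

p + v·dt = (-1.1100, 2.2000, 2.7840)
new velocity v' = (-0.4920, -0.0048, -0.8248)
ω×(Iω) gyroscopic = (0.1176, -0.1008, 0.0288)
angular accel α = (-1.0422, -0.0460, 1.3533)
ω + α·dt = (-1.2208, -1.2009, 0.7271)
Hamilton product q⊗(0,ω) = (-0.0554776, -0.0015539, -1.3787394, -1.2107837)
updated quaternion q' = (0.2394, 0.6976, -0.4649, 0.4897)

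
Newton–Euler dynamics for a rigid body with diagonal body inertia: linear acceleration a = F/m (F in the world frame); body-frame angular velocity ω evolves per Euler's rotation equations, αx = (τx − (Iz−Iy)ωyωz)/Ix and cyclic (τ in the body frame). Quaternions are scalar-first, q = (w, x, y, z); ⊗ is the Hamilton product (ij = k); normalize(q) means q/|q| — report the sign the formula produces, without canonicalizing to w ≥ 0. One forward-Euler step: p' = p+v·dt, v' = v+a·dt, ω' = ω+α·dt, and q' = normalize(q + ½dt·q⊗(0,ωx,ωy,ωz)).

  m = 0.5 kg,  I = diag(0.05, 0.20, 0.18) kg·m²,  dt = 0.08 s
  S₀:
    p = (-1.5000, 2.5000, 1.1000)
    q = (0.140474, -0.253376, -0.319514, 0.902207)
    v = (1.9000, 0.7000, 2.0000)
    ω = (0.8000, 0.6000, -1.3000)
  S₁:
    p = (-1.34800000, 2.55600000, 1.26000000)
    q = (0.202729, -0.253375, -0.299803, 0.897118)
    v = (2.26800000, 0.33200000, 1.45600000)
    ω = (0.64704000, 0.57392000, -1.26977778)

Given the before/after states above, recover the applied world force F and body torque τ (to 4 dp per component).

F = (2.3000, -2.3000, -3.4000)
τ = (-0.0800, 0.0700, 0.1400)

ω₁ − ω₀ = (-0.15296000, -0.02608000, 0.03022222)
applied torque τ = (-0.0800, 0.0700, 0.1400)
velocity change Δv = (0.36800000, -0.36800000, -0.54400000)
F = m·Δv/dt = (2.3000, -2.3000, -3.4000)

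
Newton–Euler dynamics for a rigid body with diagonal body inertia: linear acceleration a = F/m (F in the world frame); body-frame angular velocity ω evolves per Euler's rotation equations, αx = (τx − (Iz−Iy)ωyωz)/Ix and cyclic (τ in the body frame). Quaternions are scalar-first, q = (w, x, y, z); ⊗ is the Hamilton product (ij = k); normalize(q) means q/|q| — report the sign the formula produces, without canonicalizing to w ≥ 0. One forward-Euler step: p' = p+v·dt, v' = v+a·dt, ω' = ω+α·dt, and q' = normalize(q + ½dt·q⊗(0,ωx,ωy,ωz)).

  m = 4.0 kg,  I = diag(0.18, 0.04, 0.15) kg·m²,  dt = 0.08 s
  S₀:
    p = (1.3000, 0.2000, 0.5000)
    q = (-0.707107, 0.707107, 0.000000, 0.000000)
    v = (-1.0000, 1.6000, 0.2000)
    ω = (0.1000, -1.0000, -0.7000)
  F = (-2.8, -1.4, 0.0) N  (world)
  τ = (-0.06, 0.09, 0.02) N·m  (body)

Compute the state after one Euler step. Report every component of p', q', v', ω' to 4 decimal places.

(τ − ω×Iω)/I = (-0.7611, 2.3025, 0.0400)
ω + α·dt = (0.0391, -0.8158, -0.6968)
Hamilton product q⊗(0,ω) = (-0.0707107, -0.0707107, 1.2020819, -0.2121321)
updated quaternion q' = (-0.7091, 0.7034, 0.0480, -0.0085)
new position p' = (1.2200, 0.3280, 0.5160)
new velocity v' = (-1.0560, 1.5720, 0.2000)

p' = (1.2200, 0.3280, 0.5160)
q' = (-0.7091, 0.7034, 0.0480, -0.0085)
v' = (-1.0560, 1.5720, 0.2000)
ω' = (0.0391, -0.8158, -0.6968)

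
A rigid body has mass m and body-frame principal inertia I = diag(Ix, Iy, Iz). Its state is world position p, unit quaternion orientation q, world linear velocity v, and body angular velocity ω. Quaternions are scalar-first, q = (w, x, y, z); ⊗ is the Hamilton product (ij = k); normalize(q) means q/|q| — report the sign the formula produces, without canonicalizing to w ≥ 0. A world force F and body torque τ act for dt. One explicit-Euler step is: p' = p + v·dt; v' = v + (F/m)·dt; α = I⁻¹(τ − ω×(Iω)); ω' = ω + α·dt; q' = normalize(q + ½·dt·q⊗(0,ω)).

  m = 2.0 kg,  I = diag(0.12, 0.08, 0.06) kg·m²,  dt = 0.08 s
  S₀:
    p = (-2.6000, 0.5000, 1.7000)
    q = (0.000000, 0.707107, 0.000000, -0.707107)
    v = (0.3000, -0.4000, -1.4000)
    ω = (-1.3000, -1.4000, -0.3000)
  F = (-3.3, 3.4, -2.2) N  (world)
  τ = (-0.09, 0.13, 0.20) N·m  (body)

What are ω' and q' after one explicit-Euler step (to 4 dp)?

gyro term ω×Iω = (-0.0084, 0.0234, -0.0728)
(τ − ω×Iω)/I = (-0.6800, 1.3325, 4.5467)
new body rate ω' = (-1.3544, -1.2934, 0.0637)
2q̇ = q⊗(0,ω) = (0.7071070, -0.9899498, 1.1313712, -0.9899498)
updated quaternion q' = (0.0282, 0.6655, 0.0451, -0.7445)

ω' = (-1.3544, -1.2934, 0.0637)
q' = (0.0282, 0.6655, 0.0451, -0.7445)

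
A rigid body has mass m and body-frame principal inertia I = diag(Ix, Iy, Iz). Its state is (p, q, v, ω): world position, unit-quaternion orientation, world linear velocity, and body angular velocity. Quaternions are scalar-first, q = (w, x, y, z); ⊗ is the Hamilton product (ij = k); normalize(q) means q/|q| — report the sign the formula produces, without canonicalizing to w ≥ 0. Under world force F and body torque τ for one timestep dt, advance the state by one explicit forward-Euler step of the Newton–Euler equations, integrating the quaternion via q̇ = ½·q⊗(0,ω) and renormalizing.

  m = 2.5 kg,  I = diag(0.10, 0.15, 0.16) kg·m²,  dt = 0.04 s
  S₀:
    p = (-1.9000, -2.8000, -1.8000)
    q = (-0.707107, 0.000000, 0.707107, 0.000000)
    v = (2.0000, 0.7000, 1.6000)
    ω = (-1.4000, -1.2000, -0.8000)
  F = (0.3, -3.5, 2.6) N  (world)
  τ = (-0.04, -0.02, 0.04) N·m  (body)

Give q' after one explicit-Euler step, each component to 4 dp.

q' = (-0.6896, 0.0085, 0.7235, 0.0311)

q⊗(0,ω) = (0.8485284, 0.4242642, 0.8485284, 1.5556354)
q' = normalize(q + ½dt·q⊗(0,ω)) = (-0.6896, 0.0085, 0.7235, 0.0311)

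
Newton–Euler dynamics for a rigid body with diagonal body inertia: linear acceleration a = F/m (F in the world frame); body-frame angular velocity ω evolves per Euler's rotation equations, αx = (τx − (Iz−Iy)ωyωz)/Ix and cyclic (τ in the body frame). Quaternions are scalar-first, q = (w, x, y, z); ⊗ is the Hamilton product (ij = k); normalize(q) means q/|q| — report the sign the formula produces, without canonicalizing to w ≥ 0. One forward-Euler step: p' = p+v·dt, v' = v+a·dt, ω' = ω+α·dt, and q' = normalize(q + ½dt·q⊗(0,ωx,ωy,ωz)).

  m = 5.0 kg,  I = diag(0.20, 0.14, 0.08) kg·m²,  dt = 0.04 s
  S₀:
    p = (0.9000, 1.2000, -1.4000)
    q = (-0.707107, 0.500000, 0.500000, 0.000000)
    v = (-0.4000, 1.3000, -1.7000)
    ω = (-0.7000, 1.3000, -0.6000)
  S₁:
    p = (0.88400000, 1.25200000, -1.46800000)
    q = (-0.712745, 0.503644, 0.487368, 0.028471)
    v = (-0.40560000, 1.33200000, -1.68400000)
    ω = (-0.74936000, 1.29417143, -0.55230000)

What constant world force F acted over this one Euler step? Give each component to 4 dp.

v₁ − v₀ = (-0.00560000, 0.03200000, 0.01600000)
applied force F = (-0.7000, 4.0000, 2.0000)

F = (-0.7000, 4.0000, 2.0000)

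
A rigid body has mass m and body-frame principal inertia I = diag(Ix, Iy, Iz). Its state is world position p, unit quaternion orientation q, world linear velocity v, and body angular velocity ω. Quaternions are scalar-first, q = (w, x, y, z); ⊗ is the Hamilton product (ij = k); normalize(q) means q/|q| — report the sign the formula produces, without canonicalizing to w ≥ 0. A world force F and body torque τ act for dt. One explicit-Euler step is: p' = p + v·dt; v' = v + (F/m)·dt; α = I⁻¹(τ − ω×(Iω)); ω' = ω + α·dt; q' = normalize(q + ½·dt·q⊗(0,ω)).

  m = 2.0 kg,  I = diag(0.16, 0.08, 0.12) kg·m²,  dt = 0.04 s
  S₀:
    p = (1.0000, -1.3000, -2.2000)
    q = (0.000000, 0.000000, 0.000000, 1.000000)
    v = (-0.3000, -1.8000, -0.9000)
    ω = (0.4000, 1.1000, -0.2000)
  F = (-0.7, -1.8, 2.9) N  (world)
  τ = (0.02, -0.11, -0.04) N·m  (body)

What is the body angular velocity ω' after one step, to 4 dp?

α = I⁻¹(τ − ω×Iω) = (0.1800, -1.3350, -0.0400)
new body rate ω' = (0.4072, 1.0466, -0.2016)

ω' = (0.4072, 1.0466, -0.2016)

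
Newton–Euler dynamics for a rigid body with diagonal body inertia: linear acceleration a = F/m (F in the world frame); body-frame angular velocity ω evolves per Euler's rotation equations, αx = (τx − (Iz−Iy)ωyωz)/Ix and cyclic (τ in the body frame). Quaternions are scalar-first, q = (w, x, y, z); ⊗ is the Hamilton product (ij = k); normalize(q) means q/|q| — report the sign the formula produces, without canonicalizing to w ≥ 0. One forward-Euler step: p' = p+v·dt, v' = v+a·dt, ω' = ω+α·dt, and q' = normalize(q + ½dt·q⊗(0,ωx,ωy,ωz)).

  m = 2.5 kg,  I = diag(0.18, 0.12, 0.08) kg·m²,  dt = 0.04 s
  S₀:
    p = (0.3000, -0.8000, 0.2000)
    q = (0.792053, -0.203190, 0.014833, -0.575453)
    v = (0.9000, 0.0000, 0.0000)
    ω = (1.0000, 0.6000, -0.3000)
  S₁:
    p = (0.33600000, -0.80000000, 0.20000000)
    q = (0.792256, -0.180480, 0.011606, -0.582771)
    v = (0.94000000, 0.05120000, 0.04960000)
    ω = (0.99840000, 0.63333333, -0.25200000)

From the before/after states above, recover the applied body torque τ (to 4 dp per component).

Δω = ω₁−ω₀ = (-0.00160000, 0.03333333, 0.04800000)
applied torque τ = (0.0000, 0.0700, 0.0600)

τ = (0.0000, 0.0700, 0.0600)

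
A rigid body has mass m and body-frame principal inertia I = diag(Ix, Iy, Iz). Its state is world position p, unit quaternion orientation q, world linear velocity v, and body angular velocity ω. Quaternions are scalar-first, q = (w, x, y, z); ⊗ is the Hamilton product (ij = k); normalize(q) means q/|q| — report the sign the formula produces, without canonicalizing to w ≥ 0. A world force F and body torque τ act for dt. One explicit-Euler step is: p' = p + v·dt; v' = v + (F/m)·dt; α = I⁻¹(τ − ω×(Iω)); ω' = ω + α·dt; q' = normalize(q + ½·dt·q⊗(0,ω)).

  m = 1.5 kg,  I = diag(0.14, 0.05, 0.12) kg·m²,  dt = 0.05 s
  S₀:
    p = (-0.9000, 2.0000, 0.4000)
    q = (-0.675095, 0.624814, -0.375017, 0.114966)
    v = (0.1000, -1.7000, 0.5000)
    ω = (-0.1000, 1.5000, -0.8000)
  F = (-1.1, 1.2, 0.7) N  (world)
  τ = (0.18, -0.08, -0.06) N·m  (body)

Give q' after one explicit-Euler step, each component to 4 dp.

q' = (-0.6566, 0.6291, -0.3878, 0.1508)

Hamilton product q⊗(0,ω) = (0.7169797, 0.1950741, -0.5242879, 1.4397953)
q + ½dt·q⊗(0,ω), renormalized = (-0.6566, 0.6291, -0.3878, 0.1508)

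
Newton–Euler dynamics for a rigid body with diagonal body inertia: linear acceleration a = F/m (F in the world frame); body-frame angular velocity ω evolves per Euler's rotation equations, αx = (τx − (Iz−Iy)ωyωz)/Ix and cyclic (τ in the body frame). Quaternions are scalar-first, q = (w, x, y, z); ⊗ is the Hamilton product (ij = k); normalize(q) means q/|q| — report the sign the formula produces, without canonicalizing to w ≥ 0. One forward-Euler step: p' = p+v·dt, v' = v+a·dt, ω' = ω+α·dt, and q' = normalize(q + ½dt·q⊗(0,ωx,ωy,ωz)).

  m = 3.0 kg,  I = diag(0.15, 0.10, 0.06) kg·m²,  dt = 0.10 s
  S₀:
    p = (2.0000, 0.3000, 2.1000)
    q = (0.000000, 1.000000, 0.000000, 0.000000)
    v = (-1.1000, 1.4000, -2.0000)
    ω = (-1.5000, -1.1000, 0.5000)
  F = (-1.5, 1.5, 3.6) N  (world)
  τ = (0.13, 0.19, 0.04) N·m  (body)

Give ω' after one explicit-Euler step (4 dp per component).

ω' = (-1.4280, -0.8425, 0.7042)

angular accel α = (0.7200, 2.5750, 2.0417)
ω + α·dt = (-1.4280, -0.8425, 0.7042)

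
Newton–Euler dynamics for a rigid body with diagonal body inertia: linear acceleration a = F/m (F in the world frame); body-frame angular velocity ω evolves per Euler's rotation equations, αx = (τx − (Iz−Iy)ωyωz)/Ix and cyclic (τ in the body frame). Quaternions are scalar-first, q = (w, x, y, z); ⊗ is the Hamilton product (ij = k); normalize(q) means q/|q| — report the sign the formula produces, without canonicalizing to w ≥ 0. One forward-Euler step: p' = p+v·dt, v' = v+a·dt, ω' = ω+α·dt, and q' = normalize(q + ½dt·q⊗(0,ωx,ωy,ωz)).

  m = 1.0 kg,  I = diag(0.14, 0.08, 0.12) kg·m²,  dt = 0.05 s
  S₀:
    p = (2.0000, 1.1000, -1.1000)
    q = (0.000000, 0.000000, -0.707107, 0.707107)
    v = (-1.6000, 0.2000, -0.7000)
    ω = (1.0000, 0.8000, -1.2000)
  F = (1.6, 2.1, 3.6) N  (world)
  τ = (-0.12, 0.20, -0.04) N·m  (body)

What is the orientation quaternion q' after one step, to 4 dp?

q' = (0.0353, 0.0071, -0.6888, 0.7241)

2q̇ = q⊗(0,ω) = (1.4142140, 0.2828428, 0.7071070, 0.7071070)
q + ½dt·q⊗(0,ω), renormalized = (0.0353, 0.0071, -0.6888, 0.7241)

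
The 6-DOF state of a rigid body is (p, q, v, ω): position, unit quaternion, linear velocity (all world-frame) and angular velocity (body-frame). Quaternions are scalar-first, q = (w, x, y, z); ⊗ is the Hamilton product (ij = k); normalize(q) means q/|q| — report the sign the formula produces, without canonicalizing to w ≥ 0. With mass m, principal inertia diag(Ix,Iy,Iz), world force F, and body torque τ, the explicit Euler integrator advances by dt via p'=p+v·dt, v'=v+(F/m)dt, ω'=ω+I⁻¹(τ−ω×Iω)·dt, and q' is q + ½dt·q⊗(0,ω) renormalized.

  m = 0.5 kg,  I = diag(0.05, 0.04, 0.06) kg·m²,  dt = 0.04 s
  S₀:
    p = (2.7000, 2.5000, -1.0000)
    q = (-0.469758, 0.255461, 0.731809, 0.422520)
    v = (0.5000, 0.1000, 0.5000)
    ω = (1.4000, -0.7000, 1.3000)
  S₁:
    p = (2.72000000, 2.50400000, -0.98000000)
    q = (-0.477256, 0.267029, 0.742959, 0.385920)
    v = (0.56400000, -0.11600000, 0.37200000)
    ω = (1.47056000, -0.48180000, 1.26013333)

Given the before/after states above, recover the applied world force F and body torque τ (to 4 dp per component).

F = (0.8000, -2.7000, -1.6000)
τ = (0.0700, 0.2000, -0.0500)

v₁ − v₀ = (0.06400000, -0.21600000, -0.12800000)
m·(v₁−v₀)/dt = (0.8000, -2.7000, -1.6000)
rate change Δω = (0.07056000, 0.21820000, -0.03986667)
gyro term ω₀×Iω₀ = (-0.0182, -0.0182, 0.0098)
applied torque τ = (0.0700, 0.2000, -0.0500)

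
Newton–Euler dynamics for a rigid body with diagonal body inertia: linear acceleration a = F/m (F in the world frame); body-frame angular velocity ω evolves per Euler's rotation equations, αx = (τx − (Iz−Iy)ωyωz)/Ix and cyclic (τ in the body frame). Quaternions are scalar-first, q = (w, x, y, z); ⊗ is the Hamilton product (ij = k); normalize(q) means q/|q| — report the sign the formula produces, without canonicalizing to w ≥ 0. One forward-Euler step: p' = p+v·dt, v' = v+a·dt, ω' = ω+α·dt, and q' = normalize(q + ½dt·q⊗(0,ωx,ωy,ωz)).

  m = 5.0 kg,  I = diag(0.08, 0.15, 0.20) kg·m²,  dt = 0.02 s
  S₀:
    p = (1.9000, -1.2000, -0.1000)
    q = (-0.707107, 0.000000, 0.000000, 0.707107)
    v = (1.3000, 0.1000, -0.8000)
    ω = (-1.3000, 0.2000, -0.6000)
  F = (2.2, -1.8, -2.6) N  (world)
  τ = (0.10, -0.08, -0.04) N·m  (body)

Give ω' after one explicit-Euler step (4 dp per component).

ω' = (-1.2735, 0.2018, -0.6022)

angular accel α = (1.3250, 0.0907, -0.1090)
ω' = ω + α·dt = (-1.2735, 0.2018, -0.6022)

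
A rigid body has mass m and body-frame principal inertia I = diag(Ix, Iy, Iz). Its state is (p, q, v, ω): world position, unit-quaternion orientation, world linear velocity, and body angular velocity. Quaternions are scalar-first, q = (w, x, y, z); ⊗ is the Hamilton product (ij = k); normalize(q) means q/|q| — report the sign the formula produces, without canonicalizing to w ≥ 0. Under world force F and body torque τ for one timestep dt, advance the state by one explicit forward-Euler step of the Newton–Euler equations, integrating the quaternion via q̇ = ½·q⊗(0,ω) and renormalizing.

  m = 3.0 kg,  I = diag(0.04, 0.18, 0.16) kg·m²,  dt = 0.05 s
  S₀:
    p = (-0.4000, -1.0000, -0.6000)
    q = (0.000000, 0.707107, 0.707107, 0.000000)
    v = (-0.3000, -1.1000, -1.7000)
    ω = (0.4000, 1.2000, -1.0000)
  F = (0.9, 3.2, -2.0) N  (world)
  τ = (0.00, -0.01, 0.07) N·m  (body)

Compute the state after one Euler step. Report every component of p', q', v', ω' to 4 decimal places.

new position p' = (-0.4150, -1.0550, -0.6850)
v' = v + a·dt = (-0.2850, -1.0467, -1.7333)
precession coupling ω×(Iω) = (0.0240, 0.0480, 0.0672)
α = I⁻¹(τ − ω×Iω) = (-0.6000, -0.3222, 0.0175)
ω' = ω + α·dt = (0.3700, 1.1839, -0.9991)
q⊗(0,ω) = (-1.1313712, -0.7071070, 0.7071070, 0.5656856)
q + ½dt·q⊗(0,ω), renormalized = (-0.0283, 0.6889, 0.7242, 0.0141)

p' = (-0.4150, -1.0550, -0.6850)
q' = (-0.0283, 0.6889, 0.7242, 0.0141)
v' = (-0.2850, -1.0467, -1.7333)
ω' = (0.3700, 1.1839, -0.9991)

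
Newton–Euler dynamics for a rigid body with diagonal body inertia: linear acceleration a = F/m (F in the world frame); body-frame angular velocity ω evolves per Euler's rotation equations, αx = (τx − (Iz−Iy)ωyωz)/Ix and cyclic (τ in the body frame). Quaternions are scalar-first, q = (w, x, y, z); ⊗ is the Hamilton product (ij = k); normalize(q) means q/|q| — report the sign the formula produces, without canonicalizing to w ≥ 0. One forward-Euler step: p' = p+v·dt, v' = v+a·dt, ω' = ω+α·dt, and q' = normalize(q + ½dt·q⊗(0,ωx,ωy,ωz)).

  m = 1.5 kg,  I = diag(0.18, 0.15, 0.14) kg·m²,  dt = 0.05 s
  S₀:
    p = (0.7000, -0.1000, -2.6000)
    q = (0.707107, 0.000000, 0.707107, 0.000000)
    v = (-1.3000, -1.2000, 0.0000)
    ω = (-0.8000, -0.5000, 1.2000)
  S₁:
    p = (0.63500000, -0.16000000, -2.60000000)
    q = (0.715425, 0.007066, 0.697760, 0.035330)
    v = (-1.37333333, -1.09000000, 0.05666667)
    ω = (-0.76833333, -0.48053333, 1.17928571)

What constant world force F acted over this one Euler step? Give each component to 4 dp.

velocity change Δv = (-0.07333333, 0.11000000, 0.05666667)
m·(v₁−v₀)/dt = (-2.2000, 3.3000, 1.7000)

F = (-2.2000, 3.3000, 1.7000)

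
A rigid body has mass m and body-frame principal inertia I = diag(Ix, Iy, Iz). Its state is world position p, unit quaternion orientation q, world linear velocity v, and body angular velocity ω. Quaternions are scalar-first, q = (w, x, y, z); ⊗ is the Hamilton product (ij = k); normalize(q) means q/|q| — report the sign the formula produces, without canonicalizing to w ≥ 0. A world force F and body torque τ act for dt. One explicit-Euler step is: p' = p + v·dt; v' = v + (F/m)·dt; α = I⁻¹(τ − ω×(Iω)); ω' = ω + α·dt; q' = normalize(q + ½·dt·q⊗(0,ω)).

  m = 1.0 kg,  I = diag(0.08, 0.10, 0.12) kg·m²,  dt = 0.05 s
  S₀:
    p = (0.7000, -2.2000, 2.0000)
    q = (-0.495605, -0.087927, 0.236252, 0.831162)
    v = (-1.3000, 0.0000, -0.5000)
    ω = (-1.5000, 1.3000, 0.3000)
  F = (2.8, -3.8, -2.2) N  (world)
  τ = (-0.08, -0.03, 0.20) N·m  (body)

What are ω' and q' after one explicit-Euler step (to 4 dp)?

angular accel α = (-1.0975, -0.4800, 1.9917)
ω + α·dt = (-1.5549, 1.2760, 0.3996)
Hamilton product q⊗(0,ω) = (-0.6883667, -0.2662275, -1.8646514, 0.0913914)
q + ½dt·q⊗(0,ω), renormalized = (-0.5122, -0.0945, 0.1894, 0.8324)

ω' = (-1.5549, 1.2760, 0.3996)
q' = (-0.5122, -0.0945, 0.1894, 0.8324)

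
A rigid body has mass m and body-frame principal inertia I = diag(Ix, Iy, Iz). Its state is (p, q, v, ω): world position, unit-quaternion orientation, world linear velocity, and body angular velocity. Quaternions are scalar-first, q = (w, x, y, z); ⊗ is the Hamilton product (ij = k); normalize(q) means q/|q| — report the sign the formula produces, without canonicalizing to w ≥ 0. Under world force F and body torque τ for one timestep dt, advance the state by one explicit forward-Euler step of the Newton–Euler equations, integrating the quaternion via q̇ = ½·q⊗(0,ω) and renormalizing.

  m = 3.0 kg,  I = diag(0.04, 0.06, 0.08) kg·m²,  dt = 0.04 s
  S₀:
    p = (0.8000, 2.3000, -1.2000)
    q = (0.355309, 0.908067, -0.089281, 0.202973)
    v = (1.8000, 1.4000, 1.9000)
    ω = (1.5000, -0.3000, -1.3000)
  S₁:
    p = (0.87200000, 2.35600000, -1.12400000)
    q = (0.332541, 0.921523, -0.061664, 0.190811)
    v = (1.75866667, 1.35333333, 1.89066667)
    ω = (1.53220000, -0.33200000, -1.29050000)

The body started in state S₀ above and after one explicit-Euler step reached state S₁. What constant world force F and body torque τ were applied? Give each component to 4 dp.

F = (-3.1000, -3.5000, -0.7000)
τ = (0.0400, 0.0300, 0.0100)

Δv = v₁−v₀ = (-0.04133333, -0.04666667, -0.00933333)
applied force F = (-3.1000, -3.5000, -0.7000)
ω₁ − ω₀ = (0.03220000, -0.03200000, 0.00950000)
ω₀×(Iω₀) = (0.0078, 0.0780, -0.0090)
applied torque τ = (0.0400, 0.0300, 0.0100)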